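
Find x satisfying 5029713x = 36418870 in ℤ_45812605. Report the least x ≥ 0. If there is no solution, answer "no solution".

11417005

First find gcd(5029713, 45812605):
45812605 = 9·5029713 + 545188
5029713 = 9·545188 + 123021
545188 = 4·123021 + 53104
123021 = 2·53104 + 16813
53104 = 3·16813 + 2665
16813 = 6·2665 + 823
2665 = 3·823 + 196
823 = 4·196 + 39
196 = 5·39 + 1
39 = 39·1 + 0
gcd = 1, so a unique solution mod 45812605 exists.
Back-substitute for the Bézout coefficients:
1 = 196 − 5·39
1 = −5·823 + 21·196
1 = 21·2665 − 68·823
1 = −68·16813 + 429·2665
1 = 429·53104 − 1355·16813
1 = −1355·123021 + 3139·53104
1 = 3139·545188 − 13911·123021
1 = −13911·5029713 + 128338·545188
1 = 128338·45812605 − 1168953·5029713
So 5029713·(-1168953) ≡ 1 (mod 45812605), giving 5029713⁻¹ ≡ 44643652.
x ≡ 5029713⁻¹·36418870 ≡ 44643652·36418870 ≡ 11417005 (mod 45812605).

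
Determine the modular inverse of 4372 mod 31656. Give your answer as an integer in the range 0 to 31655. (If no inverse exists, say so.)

no inverse exists

Compute gcd(4372, 31656):
31656 = 7×4372 + 1052
4372 = 4×1052 + 164
1052 = 6×164 + 68
164 = 2×68 + 28
68 = 2×28 + 12
28 = 2×12 + 4
12 = 3×4 + 0
Since gcd = 4 > 1, 4372 is not a unit mod 31656.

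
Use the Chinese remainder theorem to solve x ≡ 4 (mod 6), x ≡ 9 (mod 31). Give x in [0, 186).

40

Write x = 4 + 6·k. Then 6·k ≡ 9 − 4 ≡ 5 (mod 31).
Need 6⁻¹ mod 31. Extended Euclid on (31, 6):
31 = 5·6 + 1
6 = 6·1 + 0
Back-substitute:
1 = 31 − 5·6
6⁻¹ ≡ 26 (mod 31), so k ≡ 26·5 ≡ 6 (mod 31).
x = 4 + 6·6 = 40.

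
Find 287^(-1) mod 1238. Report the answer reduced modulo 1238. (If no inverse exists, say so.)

729

Run Euclid on (1238, 287):
1238 = 4·287 + 90
287 = 3·90 + 17
90 = 5·17 + 5
17 = 3·5 + 2
5 = 2·2 + 1
2 = 2·1 + 0
Since gcd(287, 1238) = 1, back-substitute to write 1 as a combination:
1 = 5 − 2·2
1 = −2·17 + 7·5
1 = 7·90 − 37·17
1 = −37·287 + 118·90
1 = 118·1238 − 509·287
Hence 287⁻¹ ≡ -509 ≡ 729 (mod 1238).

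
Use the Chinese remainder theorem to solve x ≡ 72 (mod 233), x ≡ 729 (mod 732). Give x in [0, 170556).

Write x = 72 + 233·k. Then 233·k ≡ 729 − 72 ≡ 657 (mod 732).
Need 233⁻¹ mod 732. Extended Euclid on (732, 233):
732 = 3·233 + 33
233 = 7·33 + 2
33 = 16·2 + 1
2 = 2·1 + 0
Back-substitute:
1 = 33 − 16·2
1 = −16·233 + 113·33
1 = 113·732 − 355·233
233⁻¹ ≡ 377 (mod 732), so k ≡ 377·657 ≡ 273 (mod 732).
x = 72 + 233·273 = 63681.

63681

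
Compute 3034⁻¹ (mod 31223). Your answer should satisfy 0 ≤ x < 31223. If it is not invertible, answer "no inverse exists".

gcd(31223, 3034) by repeated division:
31223 = 10*3034 + 883
3034 = 3*883 + 385
883 = 2*385 + 113
385 = 3*113 + 46
113 = 2*46 + 21
46 = 2*21 + 4
21 = 5*4 + 1
4 = 4*1 + 0
The gcd is 1. Working backward:
1 = 21 − 5·4
1 = −5·46 + 11·21
1 = 11·113 − 27·46
1 = −27·385 + 92·113
1 = 92·883 − 211·385
1 = −211·3034 + 725·883
1 = 725·31223 − 7461·3034
Thus 3034·(-7461) ≡ 1 (mod 31223); reducing, -7461 mod 31223 = 23762.

23762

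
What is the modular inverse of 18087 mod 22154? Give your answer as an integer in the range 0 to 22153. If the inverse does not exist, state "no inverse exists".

1291

Extended Euclidean algorithm:
22154 = 1·18087 + 4067
18087 = 4·4067 + 1819
4067 = 2·1819 + 429
1819 = 4·429 + 103
429 = 4·103 + 17
103 = 6·17 + 1
17 = 17·1 + 0
Since gcd(18087, 22154) = 1, back-substitute to write 1 as a combination:
1 = 103 − 6·17
1 = −6·429 + 25·103
1 = 25·1819 − 106·429
1 = −106·4067 + 237·1819
1 = 237·18087 − 1054·4067
1 = −1054·22154 + 1291·18087
So 18087·1291 ≡ 1 (mod 22154).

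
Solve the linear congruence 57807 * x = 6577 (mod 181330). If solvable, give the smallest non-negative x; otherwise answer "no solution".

34411

First find gcd(57807, 181330):
181330 = 3·57807 + 7909
57807 = 7·7909 + 2444
7909 = 3·2444 + 577
2444 = 4·577 + 136
577 = 4·136 + 33
136 = 4·33 + 4
33 = 8·4 + 1
4 = 4·1 + 0
gcd = 1, so a unique solution mod 181330 exists.
Back-substitute for the Bézout coefficients:
1 = 33 − 8·4
1 = −8·136 + 33·33
1 = 33·577 − 140·136
1 = −140·2444 + 593·577
1 = 593·7909 − 1919·2444
1 = −1919·57807 + 14026·7909
1 = 14026·181330 − 43997·57807
So 57807·(-43997) ≡ 1 (mod 181330), giving 57807⁻¹ ≡ 137333.
x ≡ 57807⁻¹·6577 ≡ 137333·6577 ≡ 34411 (mod 181330).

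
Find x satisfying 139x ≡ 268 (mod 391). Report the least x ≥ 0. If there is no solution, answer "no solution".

61

First find gcd(139, 391):
391 = 2×139 + 113
139 = 1×113 + 26
113 = 4×26 + 9
26 = 2×9 + 8
9 = 1×8 + 1
8 = 8×1 + 0
gcd = 1, so a unique solution mod 391 exists.
Back-substitute for the Bézout coefficients:
1 = 9 − 8
1 = −26 + 3·9
1 = 3·113 − 13·26
1 = −13·139 + 16·113
1 = 16·391 − 45·139
So 139·(-45) ≡ 1 (mod 391), giving 139⁻¹ ≡ 346.
x ≡ 139⁻¹·268 ≡ 346·268 ≡ 61 (mod 391).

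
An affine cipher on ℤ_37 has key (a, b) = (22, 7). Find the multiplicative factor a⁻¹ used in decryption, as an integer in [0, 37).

32

Apply the Euclidean algorithm to 37 and 22:
37 = 1·22 + 15
22 = 1·15 + 7
15 = 2·7 + 1
7 = 7·1 + 0
gcd = 1, so the inverse exists. Back-substitute:
1 = 15 − 2·7
1 = −2·22 + 3·15
1 = 3·37 − 5·22
Thus 22·(-5) ≡ 1 (mod 37); reducing, -5 mod 37 = 32.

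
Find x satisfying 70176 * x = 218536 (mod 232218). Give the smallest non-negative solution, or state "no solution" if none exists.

no solution

gcd(70176, 232218):
232218 = 3·70176 + 21690
70176 = 3·21690 + 5106
21690 = 4·5106 + 1266
5106 = 4·1266 + 42
1266 = 30·42 + 6
42 = 7·6 + 0
gcd = 6, but 6 ∤ 218536, so the congruence has no solution.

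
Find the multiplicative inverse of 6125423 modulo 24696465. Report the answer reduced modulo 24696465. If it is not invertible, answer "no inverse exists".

gcd(24696465, 6125423) by repeated division:
24696465 = 4·6125423 + 194773
6125423 = 31·194773 + 87460
194773 = 2·87460 + 19853
87460 = 4·19853 + 8048
19853 = 2·8048 + 3757
8048 = 2·3757 + 534
3757 = 7·534 + 19
534 = 28·19 + 2
19 = 9·2 + 1
2 = 2·1 + 0
Since gcd(6125423, 24696465) = 1, back-substitute to write 1 as a combination:
1 = 19 − 9·2
1 = −9·534 + 253·19
1 = 253·3757 − 1780·534
1 = −1780·8048 + 3813·3757
1 = 3813·19853 − 9406·8048
1 = −9406·87460 + 41437·19853
1 = 41437·194773 − 92280·87460
1 = −92280·6125423 + 2902117·194773
1 = 2902117·24696465 − 11700748·6125423
Thus 6125423·(-11700748) ≡ 1 (mod 24696465); reducing, -11700748 mod 24696465 = 12995717.

12995717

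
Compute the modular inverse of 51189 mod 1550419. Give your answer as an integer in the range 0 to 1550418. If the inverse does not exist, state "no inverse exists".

211502

Extended Euclidean algorithm:
1550419 = 30·51189 + 14749
51189 = 3·14749 + 6942
14749 = 2·6942 + 865
6942 = 8·865 + 22
865 = 39·22 + 7
22 = 3·7 + 1
7 = 7·1 + 0
The gcd is 1. Working backward:
1 = 22 − 3·7
1 = −3·865 + 118·22
1 = 118·6942 − 947·865
1 = −947·14749 + 2012·6942
1 = 2012·51189 − 6983·14749
1 = −6983·1550419 + 211502·51189
So 51189·211502 ≡ 1 (mod 1550419).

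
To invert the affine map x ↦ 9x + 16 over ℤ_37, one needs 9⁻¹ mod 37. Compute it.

gcd(37, 9) by repeated division:
37 = 4×9 + 1
9 = 9×1 + 0
gcd = 1, so the inverse exists. Back-substitute:
1 = 37 − 4·9
Hence 9⁻¹ ≡ -4 ≡ 33 (mod 37).

33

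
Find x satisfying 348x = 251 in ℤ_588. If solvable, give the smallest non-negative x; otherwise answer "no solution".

gcd(348, 588):
588 = 1·348 + 240
348 = 1·240 + 108
240 = 2·108 + 24
108 = 4·24 + 12
24 = 2·12 + 0
gcd = 12, but 12 ∤ 251, so the congruence has no solution.

no solution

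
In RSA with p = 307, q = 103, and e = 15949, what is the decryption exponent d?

φ(n) = (p−1)(q−1) = 306·102 = 31212.
Need d with 15949·d ≡ 1 (mod 31212). Apply the extended Euclidean algorithm:
31212 = 1·15949 + 15263
15949 = 1·15263 + 686
15263 = 22·686 + 171
686 = 4·171 + 2
171 = 85·2 + 1
2 = 2·1 + 0
Back-substitute:
1 = 171 − 85·2
1 = −85·686 + 341·171
1 = 341·15263 − 7587·686
1 = −7587·15949 + 7928·15263
1 = 7928·31212 − 15515·15949
So 15949·(-15515) ≡ 1 (mod 31212), hence d ≡ -15515 ≡ 15697 (mod 31212).

15697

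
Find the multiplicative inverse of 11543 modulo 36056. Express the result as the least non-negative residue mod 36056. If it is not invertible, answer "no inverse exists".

15615

gcd(36056, 11543) by repeated division:
36056 = 3*11543 + 1427
11543 = 8*1427 + 127
1427 = 11*127 + 30
127 = 4*30 + 7
30 = 4*7 + 2
7 = 3*2 + 1
2 = 2*1 + 0
gcd = 1, so the inverse exists. Back-substitute:
1 = 7 − 3·2
1 = −3·30 + 13·7
1 = 13·127 − 55·30
1 = −55·1427 + 618·127
1 = 618·11543 − 4999·1427
1 = −4999·36056 + 15615·11543
So 11543·15615 ≡ 1 (mod 36056).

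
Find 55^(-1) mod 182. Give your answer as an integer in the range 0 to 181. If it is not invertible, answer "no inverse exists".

Extended Euclidean algorithm:
182 = 3·55 + 17
55 = 3·17 + 4
17 = 4·4 + 1
4 = 4·1 + 0
Since gcd(55, 182) = 1, back-substitute to write 1 as a combination:
1 = 17 − 4·4
1 = −4·55 + 13·17
1 = 13·182 − 43·55
Thus 55·(-43) ≡ 1 (mod 182); reducing, -43 mod 182 = 139.

139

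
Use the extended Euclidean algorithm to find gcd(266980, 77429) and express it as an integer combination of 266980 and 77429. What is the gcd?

Euclidean algorithm:
266980 = 3*77429 + 34693
77429 = 2*34693 + 8043
34693 = 4*8043 + 2521
8043 = 3*2521 + 480
2521 = 5*480 + 121
480 = 3*121 + 117
121 = 1*117 + 4
117 = 29*4 + 1
4 = 4*1 + 0
gcd(266980, 77429) = 1.
Back-substituting:
1 = 117 − 29·4
1 = −29·121 + 30·117
1 = 30·480 − 119·121
1 = −119·2521 + 625·480
1 = 625·8043 − 1994·2521
1 = −1994·34693 + 8601·8043
1 = 8601·77429 − 19196·34693
1 = −19196·266980 + 66189·77429
So 1 = (-19196)·266980 + (66189)·77429.

1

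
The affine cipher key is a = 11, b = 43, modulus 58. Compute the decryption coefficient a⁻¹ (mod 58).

Extended Euclidean algorithm:
58 = 5·11 + 3
11 = 3·3 + 2
3 = 1·2 + 1
2 = 2·1 + 0
The gcd is 1. Working backward:
1 = 3 − 2
1 = −11 + 4·3
1 = 4·58 − 21·11
Thus 11·(-21) ≡ 1 (mod 58); reducing, -21 mod 58 = 37.

37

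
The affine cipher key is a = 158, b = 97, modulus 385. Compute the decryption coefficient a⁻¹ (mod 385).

212

Extended Euclidean algorithm:
385 = 2·158 + 69
158 = 2·69 + 20
69 = 3·20 + 9
20 = 2·9 + 2
9 = 4·2 + 1
2 = 2·1 + 0
The gcd is 1. Working backward:
1 = 9 − 4·2
1 = −4·20 + 9·9
1 = 9·69 − 31·20
1 = −31·158 + 71·69
1 = 71·385 − 173·158
Hence 158⁻¹ ≡ -173 ≡ 212 (mod 385).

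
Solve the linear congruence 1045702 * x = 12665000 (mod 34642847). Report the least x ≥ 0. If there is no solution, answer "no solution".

First find gcd(1045702, 34642847):
34642847 = 33*1045702 + 134681
1045702 = 7*134681 + 102935
134681 = 1*102935 + 31746
102935 = 3*31746 + 7697
31746 = 4*7697 + 958
7697 = 8*958 + 33
958 = 29*33 + 1
33 = 33*1 + 0
gcd = 1, so a unique solution mod 34642847 exists.
Back-substitute for the Bézout coefficients:
1 = 958 − 29·33
1 = −29·7697 + 233·958
1 = 233·31746 − 961·7697
1 = −961·102935 + 3116·31746
1 = 3116·134681 − 4077·102935
1 = −4077·1045702 + 31655·134681
1 = 31655·34642847 − 1048692·1045702
So 1045702·(-1048692) ≡ 1 (mod 34642847), giving 1045702⁻¹ ≡ 33594155.
x ≡ 1045702⁻¹·12665000 ≡ 33594155·12665000 ≡ 2288483 (mod 34642847).

2288483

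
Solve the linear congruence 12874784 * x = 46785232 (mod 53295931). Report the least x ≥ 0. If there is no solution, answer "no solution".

3687523

First find gcd(12874784, 53295931):
53295931 = 4*12874784 + 1796795
12874784 = 7*1796795 + 297219
1796795 = 6*297219 + 13481
297219 = 22*13481 + 637
13481 = 21*637 + 104
637 = 6*104 + 13
104 = 8*13 + 0
gcd = 13 and 13 | 46785232, so solutions exist. Divide through by 13: 990368x ≡ 3598864 (mod 4099687).
Now find 990368⁻¹ mod 4099687:
4099687 = 4×990368 + 138215
990368 = 7×138215 + 22863
138215 = 6×22863 + 1037
22863 = 22×1037 + 49
1037 = 21×49 + 8
49 = 6×8 + 1
8 = 8×1 + 0
Back-substitute:
1 = 49 − 6·8
1 = −6·1037 + 127·49
1 = 127·22863 − 2800·1037
1 = −2800·138215 + 16927·22863
1 = 16927·990368 − 121289·138215
1 = −121289·4099687 + 502083·990368
So 990368⁻¹ ≡ 502083 (mod 4099687).
Then x ≡ 502083·3598864 ≡ 3687523 (mod 4099687); the smallest non-negative solution is x = 3687523.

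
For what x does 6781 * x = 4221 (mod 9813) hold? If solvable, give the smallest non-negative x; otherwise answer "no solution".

2358

First find gcd(6781, 9813):
9813 = 1*6781 + 3032
6781 = 2*3032 + 717
3032 = 4*717 + 164
717 = 4*164 + 61
164 = 2*61 + 42
61 = 1*42 + 19
42 = 2*19 + 4
19 = 4*4 + 3
4 = 1*3 + 1
3 = 3*1 + 0
gcd = 1, so a unique solution mod 9813 exists.
Back-substitute for the Bézout coefficients:
1 = 4 − 3
1 = −19 + 5·4
1 = 5·42 − 11·19
1 = −11·61 + 16·42
1 = 16·164 − 43·61
1 = −43·717 + 188·164
1 = 188·3032 − 795·717
1 = −795·6781 + 1778·3032
1 = 1778·9813 − 2573·6781
So 6781·(-2573) ≡ 1 (mod 9813), giving 6781⁻¹ ≡ 7240.
x ≡ 6781⁻¹·4221 ≡ 7240·4221 ≡ 2358 (mod 9813).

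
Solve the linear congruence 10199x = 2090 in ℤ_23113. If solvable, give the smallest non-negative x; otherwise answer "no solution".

First find gcd(10199, 23113):
23113 = 2×10199 + 2715
10199 = 3×2715 + 2054
2715 = 1×2054 + 661
2054 = 3×661 + 71
661 = 9×71 + 22
71 = 3×22 + 5
22 = 4×5 + 2
5 = 2×2 + 1
2 = 2×1 + 0
gcd = 1, so a unique solution mod 23113 exists.
Back-substitute for the Bézout coefficients:
1 = 5 − 2·2
1 = −2·22 + 9·5
1 = 9·71 − 29·22
1 = −29·661 + 270·71
1 = 270·2054 − 839·661
1 = −839·2715 + 1109·2054
1 = 1109·10199 − 4166·2715
1 = −4166·23113 + 9441·10199
So 10199·(9441) ≡ 1 (mod 23113), giving 10199⁻¹ ≡ 9441.
x ≡ 10199⁻¹·2090 ≡ 9441·2090 ≡ 16301 (mod 23113).

16301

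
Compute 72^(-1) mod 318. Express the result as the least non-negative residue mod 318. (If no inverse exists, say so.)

Euclidean algorithm on 318, 72:
318 = 4*72 + 30
72 = 2*30 + 12
30 = 2*12 + 6
12 = 2*6 + 0
The gcd is 6, not 1, hence no inverse exists.

no inverse exists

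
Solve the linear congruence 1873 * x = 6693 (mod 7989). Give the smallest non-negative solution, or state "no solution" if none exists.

First find gcd(1873, 7989):
7989 = 4·1873 + 497
1873 = 3·497 + 382
497 = 1·382 + 115
382 = 3·115 + 37
115 = 3·37 + 4
37 = 9·4 + 1
4 = 4·1 + 0
gcd = 1, so a unique solution mod 7989 exists.
Back-substitute for the Bézout coefficients:
1 = 37 − 9·4
1 = −9·115 + 28·37
1 = 28·382 − 93·115
1 = −93·497 + 121·382
1 = 121·1873 − 456·497
1 = −456·7989 + 1945·1873
So 1873·(1945) ≡ 1 (mod 7989), giving 1873⁻¹ ≡ 1945.
x ≡ 1873⁻¹·6693 ≡ 1945·6693 ≡ 3804 (mod 7989).

3804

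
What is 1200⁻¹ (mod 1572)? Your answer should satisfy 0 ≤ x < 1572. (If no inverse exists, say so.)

no inverse exists

Euclidean algorithm on 1572, 1200:
1572 = 1*1200 + 372
1200 = 3*372 + 84
372 = 4*84 + 36
84 = 2*36 + 12
36 = 3*12 + 0
The gcd is 12, not 1, hence no inverse exists.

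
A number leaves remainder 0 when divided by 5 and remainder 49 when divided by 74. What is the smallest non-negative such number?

345

Write x = 0 + 5·k. Then 5·k ≡ 49 − 0 ≡ 49 (mod 74).
Need 5⁻¹ mod 74. Extended Euclid on (74, 5):
74 = 14*5 + 4
5 = 1*4 + 1
4 = 4*1 + 0
Back-substitute:
1 = 5 − 4
1 = −74 + 15·5
5⁻¹ ≡ 15 (mod 74), so k ≡ 15·49 ≡ 69 (mod 74).
x = 0 + 5·69 = 345.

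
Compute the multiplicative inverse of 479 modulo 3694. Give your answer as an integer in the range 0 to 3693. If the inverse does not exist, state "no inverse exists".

Apply the Euclidean algorithm to 3694 and 479:
3694 = 7·479 + 341
479 = 1·341 + 138
341 = 2·138 + 65
138 = 2·65 + 8
65 = 8·8 + 1
8 = 8·1 + 0
Since gcd(479, 3694) = 1, back-substitute to write 1 as a combination:
1 = 65 − 8·8
1 = −8·138 + 17·65
1 = 17·341 − 42·138
1 = −42·479 + 59·341
1 = 59·3694 − 455·479
So 479·(-455) ≡ 1 (mod 3694), and -455 ≡ 3239 (mod 3694).

3239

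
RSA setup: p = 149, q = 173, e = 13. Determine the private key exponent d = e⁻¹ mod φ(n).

11749

φ(n) = (p−1)(q−1) = 148·172 = 25456.
Need d with 13·d ≡ 1 (mod 25456). Apply the extended Euclidean algorithm:
25456 = 1958*13 + 2
13 = 6*2 + 1
2 = 2*1 + 0
Back-substitute:
1 = 13 − 6·2
1 = −6·25456 + 11749·13
So 13·11749 ≡ 1 (mod 25456), hence d = 11749.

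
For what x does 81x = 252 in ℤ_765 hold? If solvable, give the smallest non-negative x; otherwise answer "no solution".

First find gcd(81, 765):
765 = 9·81 + 36
81 = 2·36 + 9
36 = 4·9 + 0
gcd = 9 and 9 | 252, so solutions exist. Divide through by 9: 9x ≡ 28 (mod 85).
Now find 9⁻¹ mod 85:
85 = 9×9 + 4
9 = 2×4 + 1
4 = 4×1 + 0
Back-substitute:
1 = 9 − 2·4
1 = −2·85 + 19·9
So 9⁻¹ ≡ 19 (mod 85).
Then x ≡ 19·28 ≡ 22 (mod 85); the smallest non-negative solution is x = 22.

22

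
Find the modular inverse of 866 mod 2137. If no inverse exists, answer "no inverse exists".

1641

Extended Euclidean algorithm:
2137 = 2×866 + 405
866 = 2×405 + 56
405 = 7×56 + 13
56 = 4×13 + 4
13 = 3×4 + 1
4 = 4×1 + 0
The gcd is 1. Working backward:
1 = 13 − 3·4
1 = −3·56 + 13·13
1 = 13·405 − 94·56
1 = −94·866 + 201·405
1 = 201·2137 − 496·866
So 866·(-496) ≡ 1 (mod 2137), and -496 ≡ 1641 (mod 2137).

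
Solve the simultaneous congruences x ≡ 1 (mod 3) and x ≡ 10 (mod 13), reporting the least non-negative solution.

10

Write x = 1 + 3·k. Then 3·k ≡ 10 − 1 ≡ 9 (mod 13).
Need 3⁻¹ mod 13. Extended Euclid on (13, 3):
13 = 4·3 + 1
3 = 3·1 + 0
Back-substitute:
1 = 13 − 4·3
3⁻¹ ≡ 9 (mod 13), so k ≡ 9·9 ≡ 3 (mod 13).
x = 1 + 3·3 = 10.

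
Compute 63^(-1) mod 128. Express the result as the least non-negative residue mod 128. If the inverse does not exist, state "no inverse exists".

63

gcd(128, 63) by repeated division:
128 = 2*63 + 2
63 = 31*2 + 1
2 = 2*1 + 0
gcd = 1, so the inverse exists. Back-substitute:
1 = 63 − 31·2
1 = −31·128 + 63·63
So 63·63 ≡ 1 (mod 128).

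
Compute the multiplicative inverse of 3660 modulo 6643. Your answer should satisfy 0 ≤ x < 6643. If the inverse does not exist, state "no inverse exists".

Apply the Euclidean algorithm to 6643 and 3660:
6643 = 1·3660 + 2983
3660 = 1·2983 + 677
2983 = 4·677 + 275
677 = 2·275 + 127
275 = 2·127 + 21
127 = 6·21 + 1
21 = 21·1 + 0
gcd = 1, so the inverse exists. Back-substitute:
1 = 127 − 6·21
1 = −6·275 + 13·127
1 = 13·677 − 32·275
1 = −32·2983 + 141·677
1 = 141·3660 − 173·2983
1 = −173·6643 + 314·3660
So 3660·314 ≡ 1 (mod 6643).

314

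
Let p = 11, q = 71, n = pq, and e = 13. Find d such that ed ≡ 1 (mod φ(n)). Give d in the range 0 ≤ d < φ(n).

φ(n) = (p−1)(q−1) = 10·70 = 700.
Need d with 13·d ≡ 1 (mod 700). Apply the extended Euclidean algorithm:
700 = 53×13 + 11
13 = 1×11 + 2
11 = 5×2 + 1
2 = 2×1 + 0
Back-substitute:
1 = 11 − 5·2
1 = −5·13 + 6·11
1 = 6·700 − 323·13
So 13·(-323) ≡ 1 (mod 700), hence d ≡ -323 ≡ 377 (mod 700).

377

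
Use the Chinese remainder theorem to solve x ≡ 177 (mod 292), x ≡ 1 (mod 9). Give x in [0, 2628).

469

Write x = 177 + 292·k. Then 292·k ≡ 1 − 177 ≡ 4 (mod 9).
Need 292⁻¹ mod 9. Extended Euclid on (9, 4):
9 = 2·4 + 1
4 = 4·1 + 0
Back-substitute:
1 = 9 − 2·4
292⁻¹ ≡ 7 (mod 9), so k ≡ 7·4 ≡ 1 (mod 9).
x = 177 + 292·1 = 469.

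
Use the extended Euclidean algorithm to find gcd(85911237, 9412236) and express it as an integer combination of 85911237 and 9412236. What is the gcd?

Repeated division:
85911237 = 9·9412236 + 1201113
9412236 = 7·1201113 + 1004445
1201113 = 1·1004445 + 196668
1004445 = 5·196668 + 21105
196668 = 9·21105 + 6723
21105 = 3·6723 + 936
6723 = 7·936 + 171
936 = 5·171 + 81
171 = 2·81 + 9
81 = 9·9 + 0
gcd(85911237, 9412236) = 9.
Back-substituting:
9 = 171 − 2·81
9 = −2·936 + 11·171
9 = 11·6723 − 79·936
9 = −79·21105 + 248·6723
9 = 248·196668 − 2311·21105
9 = −2311·1004445 + 11803·196668
9 = 11803·1201113 − 14114·1004445
9 = −14114·9412236 + 110601·1201113
9 = 110601·85911237 − 1009523·9412236
So 9 = (110601)·85911237 + (-1009523)·9412236.

9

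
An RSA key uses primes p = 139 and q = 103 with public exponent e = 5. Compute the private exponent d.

φ(n) = (p−1)(q−1) = 138·102 = 14076.
Need d with 5·d ≡ 1 (mod 14076). Apply the extended Euclidean algorithm:
14076 = 2815×5 + 1
5 = 5×1 + 0
Back-substitute:
1 = 14076 − 2815·5
So 5·(-2815) ≡ 1 (mod 14076), hence d ≡ -2815 ≡ 11261 (mod 14076).

11261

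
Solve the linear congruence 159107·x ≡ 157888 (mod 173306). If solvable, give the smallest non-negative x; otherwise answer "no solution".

111950

First find gcd(159107, 173306):
173306 = 1×159107 + 14199
159107 = 11×14199 + 2918
14199 = 4×2918 + 2527
2918 = 1×2527 + 391
2527 = 6×391 + 181
391 = 2×181 + 29
181 = 6×29 + 7
29 = 4×7 + 1
7 = 7×1 + 0
gcd = 1, so a unique solution mod 173306 exists.
Back-substitute for the Bézout coefficients:
1 = 29 − 4·7
1 = −4·181 + 25·29
1 = 25·391 − 54·181
1 = −54·2527 + 349·391
1 = 349·2918 − 403·2527
1 = −403·14199 + 1961·2918
1 = 1961·159107 − 21974·14199
1 = −21974·173306 + 23935·159107
So 159107·(23935) ≡ 1 (mod 173306), giving 159107⁻¹ ≡ 23935.
x ≡ 159107⁻¹·157888 ≡ 23935·157888 ≡ 111950 (mod 173306).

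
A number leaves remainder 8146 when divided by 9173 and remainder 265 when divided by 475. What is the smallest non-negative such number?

Write x = 8146 + 9173·k. Then 9173·k ≡ 265 − 8146 ≡ 194 (mod 475).
Need 9173⁻¹ mod 475. Extended Euclid on (475, 148):
475 = 3·148 + 31
148 = 4·31 + 24
31 = 1·24 + 7
24 = 3·7 + 3
7 = 2·3 + 1
3 = 3·1 + 0
Back-substitute:
1 = 7 − 2·3
1 = −2·24 + 7·7
1 = 7·31 − 9·24
1 = −9·148 + 43·31
1 = 43·475 − 138·148
9173⁻¹ ≡ 337 (mod 475), so k ≡ 337·194 ≡ 303 (mod 475).
x = 8146 + 9173·303 = 2787565.

2787565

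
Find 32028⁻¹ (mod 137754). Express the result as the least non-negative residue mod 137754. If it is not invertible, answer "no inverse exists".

no inverse exists

Euclidean algorithm on 137754, 32028:
137754 = 4·32028 + 9642
32028 = 3·9642 + 3102
9642 = 3·3102 + 336
3102 = 9·336 + 78
336 = 4·78 + 24
78 = 3·24 + 6
24 = 4·6 + 0
gcd(32028, 137754) = 6 ≠ 1, so 32028 has no multiplicative inverse modulo 137754.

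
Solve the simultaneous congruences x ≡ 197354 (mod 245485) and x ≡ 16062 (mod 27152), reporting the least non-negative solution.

3182664894

Write x = 197354 + 245485·k. Then 245485·k ≡ 16062 − 197354 ≡ 8772 (mod 27152).
Need 245485⁻¹ mod 27152. Extended Euclid on (27152, 1117):
27152 = 24*1117 + 344
1117 = 3*344 + 85
344 = 4*85 + 4
85 = 21*4 + 1
4 = 4*1 + 0
Back-substitute:
1 = 85 − 21·4
1 = −21·344 + 85·85
1 = 85·1117 − 276·344
1 = −276·27152 + 6709·1117
245485⁻¹ ≡ 6709 (mod 27152), so k ≡ 6709·8772 ≡ 12964 (mod 27152).
x = 197354 + 245485·12964 = 3182664894.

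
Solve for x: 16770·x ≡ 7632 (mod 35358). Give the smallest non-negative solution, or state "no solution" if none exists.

1742

First find gcd(16770, 35358):
35358 = 2·16770 + 1818
16770 = 9·1818 + 408
1818 = 4·408 + 186
408 = 2·186 + 36
186 = 5·36 + 6
36 = 6·6 + 0
gcd = 6 and 6 | 7632, so solutions exist. Divide through by 6: 2795x ≡ 1272 (mod 5893).
Now find 2795⁻¹ mod 5893:
5893 = 2×2795 + 303
2795 = 9×303 + 68
303 = 4×68 + 31
68 = 2×31 + 6
31 = 5×6 + 1
6 = 6×1 + 0
Back-substitute:
1 = 31 − 5·6
1 = −5·68 + 11·31
1 = 11·303 − 49·68
1 = −49·2795 + 452·303
1 = 452·5893 − 953·2795
So 2795·(-953) ≡ 1 (mod 5893), i.e. 2795⁻¹ ≡ 4940.
Then x ≡ 4940·1272 ≡ 1742 (mod 5893); the smallest non-negative solution is x = 1742.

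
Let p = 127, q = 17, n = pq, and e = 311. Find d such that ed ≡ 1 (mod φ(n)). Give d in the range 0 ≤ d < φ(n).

φ(n) = (p−1)(q−1) = 126·16 = 2016.
Need d with 311·d ≡ 1 (mod 2016). Apply the extended Euclidean algorithm:
2016 = 6*311 + 150
311 = 2*150 + 11
150 = 13*11 + 7
11 = 1*7 + 4
7 = 1*4 + 3
4 = 1*3 + 1
3 = 3*1 + 0
Back-substitute:
1 = 4 − 3
1 = −7 + 2·4
1 = 2·11 − 3·7
1 = −3·150 + 41·11
1 = 41·311 − 85·150
1 = −85·2016 + 551·311
So 311·551 ≡ 1 (mod 2016), hence d = 551.

551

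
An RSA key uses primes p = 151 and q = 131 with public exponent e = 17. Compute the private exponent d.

φ(n) = (p−1)(q−1) = 150·130 = 19500.
Need d with 17·d ≡ 1 (mod 19500). Apply the extended Euclidean algorithm:
19500 = 1147×17 + 1
17 = 17×1 + 0
Back-substitute:
1 = 19500 − 1147·17
So 17·(-1147) ≡ 1 (mod 19500), hence d ≡ -1147 ≡ 18353 (mod 19500).

18353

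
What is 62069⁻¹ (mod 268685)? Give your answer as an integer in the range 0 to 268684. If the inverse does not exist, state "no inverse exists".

219224

Extended Euclidean algorithm:
268685 = 4×62069 + 20409
62069 = 3×20409 + 842
20409 = 24×842 + 201
842 = 4×201 + 38
201 = 5×38 + 11
38 = 3×11 + 5
11 = 2×5 + 1
5 = 5×1 + 0
The gcd is 1. Working backward:
1 = 11 − 2·5
1 = −2·38 + 7·11
1 = 7·201 − 37·38
1 = −37·842 + 155·201
1 = 155·20409 − 3757·842
1 = −3757·62069 + 11426·20409
1 = 11426·268685 − 49461·62069
So 62069·(-49461) ≡ 1 (mod 268685), and -49461 ≡ 219224 (mod 268685).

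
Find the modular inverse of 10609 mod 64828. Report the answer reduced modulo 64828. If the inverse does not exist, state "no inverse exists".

49753

Run Euclid on (64828, 10609):
64828 = 6*10609 + 1174
10609 = 9*1174 + 43
1174 = 27*43 + 13
43 = 3*13 + 4
13 = 3*4 + 1
4 = 4*1 + 0
Since gcd(10609, 64828) = 1, back-substitute to write 1 as a combination:
1 = 13 − 3·4
1 = −3·43 + 10·13
1 = 10·1174 − 273·43
1 = −273·10609 + 2467·1174
1 = 2467·64828 − 15075·10609
Hence 10609⁻¹ ≡ -15075 ≡ 49753 (mod 64828).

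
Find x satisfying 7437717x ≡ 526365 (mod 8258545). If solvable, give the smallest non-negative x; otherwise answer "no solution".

First find gcd(7437717, 8258545):
8258545 = 1·7437717 + 820828
7437717 = 9·820828 + 50265
820828 = 16·50265 + 16588
50265 = 3·16588 + 501
16588 = 33·501 + 55
501 = 9·55 + 6
55 = 9·6 + 1
6 = 6·1 + 0
gcd = 1, so a unique solution mod 8258545 exists.
Back-substitute for the Bézout coefficients:
1 = 55 − 9·6
1 = −9·501 + 82·55
1 = 82·16588 − 2715·501
1 = −2715·50265 + 8227·16588
1 = 8227·820828 − 134347·50265
1 = −134347·7437717 + 1217350·820828
1 = 1217350·8258545 − 1351697·7437717
So 7437717·(-1351697) ≡ 1 (mod 8258545), giving 7437717⁻¹ ≡ 6906848.
x ≡ 7437717⁻¹·526365 ≡ 6906848·526365 ≡ 4177435 (mod 8258545).

4177435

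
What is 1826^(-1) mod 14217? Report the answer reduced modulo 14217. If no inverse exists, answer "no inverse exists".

3527

Run Euclid on (14217, 1826):
14217 = 7·1826 + 1435
1826 = 1·1435 + 391
1435 = 3·391 + 262
391 = 1·262 + 129
262 = 2·129 + 4
129 = 32·4 + 1
4 = 4·1 + 0
The gcd is 1. Working backward:
1 = 129 − 32·4
1 = −32·262 + 65·129
1 = 65·391 − 97·262
1 = −97·1435 + 356·391
1 = 356·1826 − 453·1435
1 = −453·14217 + 3527·1826
So 1826·3527 ≡ 1 (mod 14217).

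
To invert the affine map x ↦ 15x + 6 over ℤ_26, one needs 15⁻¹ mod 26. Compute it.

Extended Euclidean algorithm:
26 = 1*15 + 11
15 = 1*11 + 4
11 = 2*4 + 3
4 = 1*3 + 1
3 = 3*1 + 0
Since gcd(15, 26) = 1, back-substitute to write 1 as a combination:
1 = 4 − 3
1 = −11 + 3·4
1 = 3·15 − 4·11
1 = −4·26 + 7·15
So 15·7 ≡ 1 (mod 26).

7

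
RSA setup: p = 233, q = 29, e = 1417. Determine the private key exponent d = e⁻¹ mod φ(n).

φ(n) = (p−1)(q−1) = 232·28 = 6496.
Need d with 1417·d ≡ 1 (mod 6496). Apply the extended Euclidean algorithm:
6496 = 4*1417 + 828
1417 = 1*828 + 589
828 = 1*589 + 239
589 = 2*239 + 111
239 = 2*111 + 17
111 = 6*17 + 9
17 = 1*9 + 8
9 = 1*8 + 1
8 = 8*1 + 0
Back-substitute:
1 = 9 − 8
1 = −17 + 2·9
1 = 2·111 − 13·17
1 = −13·239 + 28·111
1 = 28·589 − 69·239
1 = −69·828 + 97·589
1 = 97·1417 − 166·828
1 = −166·6496 + 761·1417
So 1417·761 ≡ 1 (mod 6496), hence d = 761.

761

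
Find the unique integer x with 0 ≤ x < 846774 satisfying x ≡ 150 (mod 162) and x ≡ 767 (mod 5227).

Write x = 150 + 162·k. Then 162·k ≡ 767 − 150 ≡ 617 (mod 5227).
Need 162⁻¹ mod 5227. Extended Euclid on (5227, 162):
5227 = 32*162 + 43
162 = 3*43 + 33
43 = 1*33 + 10
33 = 3*10 + 3
10 = 3*3 + 1
3 = 3*1 + 0
Back-substitute:
1 = 10 − 3·3
1 = −3·33 + 10·10
1 = 10·43 − 13·33
1 = −13·162 + 49·43
1 = 49·5227 − 1581·162
162⁻¹ ≡ 3646 (mod 5227), so k ≡ 3646·617 ≡ 1972 (mod 5227).
x = 150 + 162·1972 = 319614.

319614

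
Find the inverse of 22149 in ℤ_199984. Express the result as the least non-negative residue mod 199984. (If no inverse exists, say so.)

Extended Euclidean algorithm:
199984 = 9×22149 + 643
22149 = 34×643 + 287
643 = 2×287 + 69
287 = 4×69 + 11
69 = 6×11 + 3
11 = 3×3 + 2
3 = 1×2 + 1
2 = 2×1 + 0
The gcd is 1. Working backward:
1 = 3 − 2
1 = −11 + 4·3
1 = 4·69 − 25·11
1 = −25·287 + 104·69
1 = 104·643 − 233·287
1 = −233·22149 + 8026·643
1 = 8026·199984 − 72467·22149
So 22149·(-72467) ≡ 1 (mod 199984), and -72467 ≡ 127517 (mod 199984).

127517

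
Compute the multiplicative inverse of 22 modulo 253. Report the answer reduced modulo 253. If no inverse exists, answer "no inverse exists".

no inverse exists

Compute gcd(22, 253):
253 = 11*22 + 11
22 = 2*11 + 0
gcd(22, 253) = 11 ≠ 1, so 22 has no multiplicative inverse modulo 253.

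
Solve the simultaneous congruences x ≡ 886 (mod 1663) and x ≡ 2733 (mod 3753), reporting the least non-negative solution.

5073036

Write x = 886 + 1663·k. Then 1663·k ≡ 2733 − 886 ≡ 1847 (mod 3753).
Need 1663⁻¹ mod 3753. Extended Euclid on (3753, 1663):
3753 = 2·1663 + 427
1663 = 3·427 + 382
427 = 1·382 + 45
382 = 8·45 + 22
45 = 2·22 + 1
22 = 22·1 + 0
Back-substitute:
1 = 45 − 2·22
1 = −2·382 + 17·45
1 = 17·427 − 19·382
1 = −19·1663 + 74·427
1 = 74·3753 − 167·1663
1663⁻¹ ≡ 3586 (mod 3753), so k ≡ 3586·1847 ≡ 3050 (mod 3753).
x = 886 + 1663·3050 = 5073036.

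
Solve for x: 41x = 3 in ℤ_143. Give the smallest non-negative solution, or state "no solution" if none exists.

21

First find gcd(41, 143):
143 = 3×41 + 20
41 = 2×20 + 1
20 = 20×1 + 0
gcd = 1, so a unique solution mod 143 exists.
Back-substitute for the Bézout coefficients:
1 = 41 − 2·20
1 = −2·143 + 7·41
So 41·(7) ≡ 1 (mod 143), giving 41⁻¹ ≡ 7.
x ≡ 41⁻¹·3 ≡ 7·3 ≡ 21 (mod 143).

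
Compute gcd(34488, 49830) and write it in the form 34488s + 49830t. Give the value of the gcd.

6

Repeated division:
49830 = 1*34488 + 15342
34488 = 2*15342 + 3804
15342 = 4*3804 + 126
3804 = 30*126 + 24
126 = 5*24 + 6
24 = 4*6 + 0
gcd(34488, 49830) = 6.
Back-substituting:
6 = 126 − 5·24
6 = −5·3804 + 151·126
6 = 151·15342 − 609·3804
6 = −609·34488 + 1369·15342
6 = 1369·49830 − 1978·34488
So 6 = (1369)·49830 + (-1978)·34488.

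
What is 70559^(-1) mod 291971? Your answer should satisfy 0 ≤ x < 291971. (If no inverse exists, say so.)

33261

Apply the Euclidean algorithm to 291971 and 70559:
291971 = 4*70559 + 9735
70559 = 7*9735 + 2414
9735 = 4*2414 + 79
2414 = 30*79 + 44
79 = 1*44 + 35
44 = 1*35 + 9
35 = 3*9 + 8
9 = 1*8 + 1
8 = 8*1 + 0
gcd = 1, so the inverse exists. Back-substitute:
1 = 9 − 8
1 = −35 + 4·9
1 = 4·44 − 5·35
1 = −5·79 + 9·44
1 = 9·2414 − 275·79
1 = −275·9735 + 1109·2414
1 = 1109·70559 − 8038·9735
1 = −8038·291971 + 33261·70559
So 70559·33261 ≡ 1 (mod 291971).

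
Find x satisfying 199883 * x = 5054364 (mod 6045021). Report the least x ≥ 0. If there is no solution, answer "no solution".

438939

First find gcd(199883, 6045021):
6045021 = 30*199883 + 48531
199883 = 4*48531 + 5759
48531 = 8*5759 + 2459
5759 = 2*2459 + 841
2459 = 2*841 + 777
841 = 1*777 + 64
777 = 12*64 + 9
64 = 7*9 + 1
9 = 9*1 + 0
gcd = 1, so a unique solution mod 6045021 exists.
Back-substitute for the Bézout coefficients:
1 = 64 − 7·9
1 = −7·777 + 85·64
1 = 85·841 − 92·777
1 = −92·2459 + 269·841
1 = 269·5759 − 630·2459
1 = −630·48531 + 5309·5759
1 = 5309·199883 − 21866·48531
1 = −21866·6045021 + 661289·199883
So 199883·(661289) ≡ 1 (mod 6045021), giving 199883⁻¹ ≡ 661289.
x ≡ 199883⁻¹·5054364 ≡ 661289·5054364 ≡ 438939 (mod 6045021).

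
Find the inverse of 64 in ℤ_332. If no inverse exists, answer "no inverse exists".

no inverse exists

Euclidean algorithm on 332, 64:
332 = 5*64 + 12
64 = 5*12 + 4
12 = 3*4 + 0
The gcd is 4, not 1, hence no inverse exists.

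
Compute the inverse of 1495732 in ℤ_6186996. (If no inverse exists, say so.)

Compute gcd(1495732, 6186996):
6186996 = 4×1495732 + 204068
1495732 = 7×204068 + 67256
204068 = 3×67256 + 2300
67256 = 29×2300 + 556
2300 = 4×556 + 76
556 = 7×76 + 24
76 = 3×24 + 4
24 = 6×4 + 0
gcd(1495732, 6186996) = 4 ≠ 1, so 1495732 has no multiplicative inverse modulo 6186996.

no inverse exists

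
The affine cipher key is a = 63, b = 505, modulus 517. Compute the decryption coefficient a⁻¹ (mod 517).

238

gcd(517, 63) by repeated division:
517 = 8*63 + 13
63 = 4*13 + 11
13 = 1*11 + 2
11 = 5*2 + 1
2 = 2*1 + 0
The gcd is 1. Working backward:
1 = 11 − 5·2
1 = −5·13 + 6·11
1 = 6·63 − 29·13
1 = −29·517 + 238·63
So 63·238 ≡ 1 (mod 517).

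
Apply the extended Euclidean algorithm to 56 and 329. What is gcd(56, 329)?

Repeated division:
329 = 5×56 + 49
56 = 1×49 + 7
49 = 7×7 + 0
gcd(56, 329) = 7.
Working backward:
7 = 56 − 49
7 = −329 + 6·56
So 7 = (-1)·329 + (6)·56.

7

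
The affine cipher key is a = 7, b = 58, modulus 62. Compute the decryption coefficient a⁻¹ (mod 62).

Extended Euclidean algorithm:
62 = 8×7 + 6
7 = 1×6 + 1
6 = 6×1 + 0
gcd = 1, so the inverse exists. Back-substitute:
1 = 7 − 6
1 = −62 + 9·7
So 7·9 ≡ 1 (mod 62).

9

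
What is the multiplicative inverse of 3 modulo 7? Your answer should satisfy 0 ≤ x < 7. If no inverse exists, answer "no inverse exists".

5

Extended Euclidean algorithm:
7 = 2·3 + 1
3 = 3·1 + 0
Since gcd(3, 7) = 1, back-substitute to write 1 as a combination:
1 = 7 − 2·3
Hence 3⁻¹ ≡ -2 ≡ 5 (mod 7).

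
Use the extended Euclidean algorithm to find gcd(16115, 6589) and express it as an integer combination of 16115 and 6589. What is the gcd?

Repeated division:
16115 = 2*6589 + 2937
6589 = 2*2937 + 715
2937 = 4*715 + 77
715 = 9*77 + 22
77 = 3*22 + 11
22 = 2*11 + 0
gcd(16115, 6589) = 11.
Express as a combination:
11 = 77 − 3·22
11 = −3·715 + 28·77
11 = 28·2937 − 115·715
11 = −115·6589 + 258·2937
11 = 258·16115 − 631·6589
So 11 = (258)·16115 + (-631)·6589.

11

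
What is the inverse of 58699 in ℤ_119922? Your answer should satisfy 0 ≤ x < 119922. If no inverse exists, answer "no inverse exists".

16867

Run Euclid on (119922, 58699):
119922 = 2×58699 + 2524
58699 = 23×2524 + 647
2524 = 3×647 + 583
647 = 1×583 + 64
583 = 9×64 + 7
64 = 9×7 + 1
7 = 7×1 + 0
Since gcd(58699, 119922) = 1, back-substitute to write 1 as a combination:
1 = 64 − 9·7
1 = −9·583 + 82·64
1 = 82·647 − 91·583
1 = −91·2524 + 355·647
1 = 355·58699 − 8256·2524
1 = −8256·119922 + 16867·58699
So 58699·16867 ≡ 1 (mod 119922).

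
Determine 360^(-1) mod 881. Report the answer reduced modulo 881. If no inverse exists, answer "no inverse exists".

Apply the Euclidean algorithm to 881 and 360:
881 = 2×360 + 161
360 = 2×161 + 38
161 = 4×38 + 9
38 = 4×9 + 2
9 = 4×2 + 1
2 = 2×1 + 0
gcd = 1, so the inverse exists. Back-substitute:
1 = 9 − 4·2
1 = −4·38 + 17·9
1 = 17·161 − 72·38
1 = −72·360 + 161·161
1 = 161·881 − 394·360
Hence 360⁻¹ ≡ -394 ≡ 487 (mod 881).

487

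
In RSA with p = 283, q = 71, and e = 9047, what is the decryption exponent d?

1643

φ(n) = (p−1)(q−1) = 282·70 = 19740.
Need d with 9047·d ≡ 1 (mod 19740). Apply the extended Euclidean algorithm:
19740 = 2·9047 + 1646
9047 = 5·1646 + 817
1646 = 2·817 + 12
817 = 68·12 + 1
12 = 12·1 + 0
Back-substitute:
1 = 817 − 68·12
1 = −68·1646 + 137·817
1 = 137·9047 − 753·1646
1 = −753·19740 + 1643·9047
So 9047·1643 ≡ 1 (mod 19740), hence d = 1643.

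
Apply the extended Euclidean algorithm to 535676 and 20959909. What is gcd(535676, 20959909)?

Apply Euclid's algorithm to 20959909 and 535676:
20959909 = 39*535676 + 68545
535676 = 7*68545 + 55861
68545 = 1*55861 + 12684
55861 = 4*12684 + 5125
12684 = 2*5125 + 2434
5125 = 2*2434 + 257
2434 = 9*257 + 121
257 = 2*121 + 15
121 = 8*15 + 1
15 = 15*1 + 0
gcd(535676, 20959909) = 1.
Back-substituting:
1 = 121 − 8·15
1 = −8·257 + 17·121
1 = 17·2434 − 161·257
1 = −161·5125 + 339·2434
1 = 339·12684 − 839·5125
1 = −839·55861 + 3695·12684
1 = 3695·68545 − 4534·55861
1 = −4534·535676 + 35433·68545
1 = 35433·20959909 − 1386421·535676
So 1 = (35433)·20959909 + (-1386421)·535676.

1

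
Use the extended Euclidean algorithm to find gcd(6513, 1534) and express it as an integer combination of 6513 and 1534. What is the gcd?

Apply Euclid's algorithm to 6513 and 1534:
6513 = 4·1534 + 377
1534 = 4·377 + 26
377 = 14·26 + 13
26 = 2·13 + 0
gcd(6513, 1534) = 13.
Express as a combination:
13 = 377 − 14·26
13 = −14·1534 + 57·377
13 = 57·6513 − 242·1534
So 13 = (57)·6513 + (-242)·1534.

13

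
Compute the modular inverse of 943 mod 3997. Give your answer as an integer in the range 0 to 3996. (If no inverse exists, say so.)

2789

gcd(3997, 943) by repeated division:
3997 = 4×943 + 225
943 = 4×225 + 43
225 = 5×43 + 10
43 = 4×10 + 3
10 = 3×3 + 1
3 = 3×1 + 0
Since gcd(943, 3997) = 1, back-substitute to write 1 as a combination:
1 = 10 − 3·3
1 = −3·43 + 13·10
1 = 13·225 − 68·43
1 = −68·943 + 285·225
1 = 285·3997 − 1208·943
So 943·(-1208) ≡ 1 (mod 3997), and -1208 ≡ 2789 (mod 3997).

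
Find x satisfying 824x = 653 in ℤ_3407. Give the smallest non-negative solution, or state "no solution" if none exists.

First find gcd(824, 3407):
3407 = 4×824 + 111
824 = 7×111 + 47
111 = 2×47 + 17
47 = 2×17 + 13
17 = 1×13 + 4
13 = 3×4 + 1
4 = 4×1 + 0
gcd = 1, so a unique solution mod 3407 exists.
Back-substitute for the Bézout coefficients:
1 = 13 − 3·4
1 = −3·17 + 4·13
1 = 4·47 − 11·17
1 = −11·111 + 26·47
1 = 26·824 − 193·111
1 = −193·3407 + 798·824
So 824·(798) ≡ 1 (mod 3407), giving 824⁻¹ ≡ 798.
x ≡ 824⁻¹·653 ≡ 798·653 ≡ 3230 (mod 3407).

3230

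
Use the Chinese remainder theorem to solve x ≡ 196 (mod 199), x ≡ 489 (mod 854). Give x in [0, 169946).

57707

Write x = 196 + 199·k. Then 199·k ≡ 489 − 196 ≡ 293 (mod 854).
Need 199⁻¹ mod 854. Extended Euclid on (854, 199):
854 = 4*199 + 58
199 = 3*58 + 25
58 = 2*25 + 8
25 = 3*8 + 1
8 = 8*1 + 0
Back-substitute:
1 = 25 − 3·8
1 = −3·58 + 7·25
1 = 7·199 − 24·58
1 = −24·854 + 103·199
199⁻¹ ≡ 103 (mod 854), so k ≡ 103·293 ≡ 289 (mod 854).
x = 196 + 199·289 = 57707.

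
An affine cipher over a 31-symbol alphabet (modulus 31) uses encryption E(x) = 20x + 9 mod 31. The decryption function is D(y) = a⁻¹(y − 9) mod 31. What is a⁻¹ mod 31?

14

gcd(31, 20) by repeated division:
31 = 1·20 + 11
20 = 1·11 + 9
11 = 1·9 + 2
9 = 4·2 + 1
2 = 2·1 + 0
Since gcd(20, 31) = 1, back-substitute to write 1 as a combination:
1 = 9 − 4·2
1 = −4·11 + 5·9
1 = 5·20 − 9·11
1 = −9·31 + 14·20
So 20·14 ≡ 1 (mod 31).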